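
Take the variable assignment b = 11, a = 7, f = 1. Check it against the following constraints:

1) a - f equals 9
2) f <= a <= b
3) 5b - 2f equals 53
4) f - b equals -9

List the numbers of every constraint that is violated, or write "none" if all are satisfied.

Constraints 1, 4 do not hold.

1) a - f = 7 - 1 = 6, not 9  ✗
2) values 1 <= 7 <= 11  ✓
3) 5b - 2f = 5(11) - 2(1) = 53  ✓
4) f - b = 1 - 11 = -10, not -9  ✗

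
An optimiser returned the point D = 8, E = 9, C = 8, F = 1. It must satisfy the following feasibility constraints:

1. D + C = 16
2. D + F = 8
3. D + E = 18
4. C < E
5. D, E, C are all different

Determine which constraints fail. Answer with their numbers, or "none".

1. D + C = 8 + 8 = 16  yes
2. D + F = 8 + 1 = 9, not 8  no
3. D + E = 8 + 9 = 17, not 18  no
4. C = 8, E = 9; 8 < 9  yes
5. D = C = 8, not all different  no

No — constraints 2, 3, 5 are not satisfied.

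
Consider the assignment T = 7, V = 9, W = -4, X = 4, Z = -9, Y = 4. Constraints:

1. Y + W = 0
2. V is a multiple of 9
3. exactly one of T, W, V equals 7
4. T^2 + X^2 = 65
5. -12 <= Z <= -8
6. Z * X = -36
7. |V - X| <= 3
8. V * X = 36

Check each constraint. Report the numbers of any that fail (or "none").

1. Y + W = 4 + (-4) = 0 — OK.
2. 9 / 9 = 1, so 9 divides 9 — OK.
3. T=7, W=-4, V=9; 1 of them equals 7 — OK.
4. T^2 + X^2 = 7^2 + 4^2 = 49 + 16 = 65 — OK.
5. Z = -9 lies in [-12, -8] — OK.
6. Z * X = -9 * 4 = -36 — OK.
7. |9 - 4| = 5; 5 > 3, exceeds bound 3 — violated.
8. V * X = 9 * 4 = 36 — OK.

No — constraint 7 is not satisfied.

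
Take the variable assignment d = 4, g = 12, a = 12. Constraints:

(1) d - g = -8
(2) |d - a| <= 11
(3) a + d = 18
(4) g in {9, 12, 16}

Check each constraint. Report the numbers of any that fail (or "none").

(1) d - g = 4 - 12 = -8 — satisfied.
(2) |4 - 12| = 8; 8 ≤ 11 — satisfied.
(3) a + d = 12 + 4 = 16, not 18 — violated.
(4) g = 12 is in {9, 12, 16} — satisfied.

Constraint 3 is violated.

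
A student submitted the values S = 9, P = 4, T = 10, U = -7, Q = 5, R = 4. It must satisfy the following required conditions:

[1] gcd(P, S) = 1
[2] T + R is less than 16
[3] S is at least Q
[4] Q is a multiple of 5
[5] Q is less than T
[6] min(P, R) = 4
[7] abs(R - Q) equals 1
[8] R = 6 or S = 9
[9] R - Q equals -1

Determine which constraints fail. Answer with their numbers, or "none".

Yes — all constraints hold.

[1] gcd(4, 9) = 1  ✔
[2] T + R = 10 + 4 = 14; 14 < 16  ✔
[3] S = 9, Q = 5; 9 ≥ 5  ✔
[4] 5 / 5 = 1, so 5 divides 5  ✔
[5] Q = 5, T = 10; 5 < 10  ✔
[6] min(4, 4) = 4  ✔
[7] abs(4 - 5) = 1  ✔
[8] R = 4 ≠ 6, but S = 9 = 9 (second disjunct)  ✔
[9] R - Q = 4 - 5 = -1  ✔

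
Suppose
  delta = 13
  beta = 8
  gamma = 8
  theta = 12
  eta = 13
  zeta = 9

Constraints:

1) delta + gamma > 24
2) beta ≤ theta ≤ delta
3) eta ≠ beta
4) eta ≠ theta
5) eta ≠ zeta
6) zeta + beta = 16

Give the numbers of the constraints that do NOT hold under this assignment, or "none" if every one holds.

Constraints 1, 6 are violated.

1) delta + gamma = 13 + 8 = 21; 21 ≤ 24, bound 24 not met — violated.
2) values 8 ≤ 12 ≤ 13 — OK.
3) eta = 13, beta = 8; distinct — OK.
4) eta = 13, theta = 12; distinct — OK.
5) eta = 13, zeta = 9; distinct — OK.
6) zeta + beta = 9 + 8 = 17, not 16 — violated.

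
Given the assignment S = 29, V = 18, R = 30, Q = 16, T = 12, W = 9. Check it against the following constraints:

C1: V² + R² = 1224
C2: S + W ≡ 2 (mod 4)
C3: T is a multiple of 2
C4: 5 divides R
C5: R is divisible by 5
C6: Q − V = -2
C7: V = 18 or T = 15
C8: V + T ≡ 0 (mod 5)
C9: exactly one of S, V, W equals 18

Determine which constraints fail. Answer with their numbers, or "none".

C1: V² + R² = 18² + 30² = 324 + 900 = 1224 — OK.
C2: S + W = 38; 38 mod 4 = 2 — OK.
C3: 12 / 2 = 6, so 2 divides 12 — OK.
C4: 30 / 5 = 6, so 5 divides 30 — OK.
C5: 30 / 5 = 6, so 5 divides 30 — OK.
C6: Q − V = 16 − 18 = -2 — OK.
C7: V = 18 = 18 (first disjunct) — OK.
C8: V + T = 30; 30 mod 5 = 0 — OK.
C9: S=29, V=18, W=9; 1 of them equals 18 — OK.

Yes — all constraints hold.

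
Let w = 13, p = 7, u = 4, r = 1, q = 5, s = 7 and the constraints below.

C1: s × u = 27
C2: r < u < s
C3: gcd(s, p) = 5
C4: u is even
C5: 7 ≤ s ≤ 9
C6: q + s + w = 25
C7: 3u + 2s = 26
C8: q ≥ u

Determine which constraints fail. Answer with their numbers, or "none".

Violated: 1 and 3.

C1: s × u = 7 × 4 = 28, not 27  FAIL
C2: values 1 < 4 < 7  OK
C3: gcd(7, 7) = 7, not 5  FAIL
C4: u = 4 is even  OK
C5: s = 7 lies in [7, 9]  OK
C6: q + s + w = 5 + 7 + 13 = 25  OK
C7: 3u + 2s = 3(4) + 2(7) = 26  OK
C8: q = 5, u = 4; 5 ≥ 4  OK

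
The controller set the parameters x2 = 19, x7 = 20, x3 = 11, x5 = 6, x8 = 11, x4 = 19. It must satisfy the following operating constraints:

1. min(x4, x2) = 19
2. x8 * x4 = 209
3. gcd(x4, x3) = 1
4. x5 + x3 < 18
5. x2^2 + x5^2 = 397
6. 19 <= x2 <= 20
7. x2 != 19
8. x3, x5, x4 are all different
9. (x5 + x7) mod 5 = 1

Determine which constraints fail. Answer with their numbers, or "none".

1. min(19, 19) = 19  yes
2. x8 * x4 = 11 * 19 = 209  yes
3. gcd(19, 11) = 1  yes
4. x5 + x3 = 6 + 11 = 17; 17 < 18  yes
5. x2^2 + x5^2 = 19^2 + 6^2 = 361 + 36 = 397  yes
6. x2 = 19 lies in [19, 20]  yes
7. x2 = 19, but 19 is required to differ  no
8. values 11, 6, 19 are pairwise distinct  yes
9. x5 + x7 = 26; 26 mod 5 = 1  yes

The assignment fails constraint 7.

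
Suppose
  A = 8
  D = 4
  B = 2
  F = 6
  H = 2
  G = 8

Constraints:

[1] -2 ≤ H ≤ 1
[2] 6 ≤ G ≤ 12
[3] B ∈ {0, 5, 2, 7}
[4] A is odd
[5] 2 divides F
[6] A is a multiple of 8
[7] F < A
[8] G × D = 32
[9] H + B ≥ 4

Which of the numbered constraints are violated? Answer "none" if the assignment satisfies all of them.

The assignment fails constraints 1, 4.

[1] H = 2 is outside [-2, 1]  no
[2] G = 8 lies in [6, 12]  yes
[3] B = 2 is in {0, 5, 2, 7}  yes
[4] A = 8 is even  no
[5] 6 / 2 = 3, so 2 divides 6  yes
[6] 8 / 8 = 1, so 8 divides 8  yes
[7] F = 6, A = 8; 6 < 8  yes
[8] G × D = 8 × 4 = 32  yes
[9] H + B = 2 + 2 = 4; 4 ≥ 4  yes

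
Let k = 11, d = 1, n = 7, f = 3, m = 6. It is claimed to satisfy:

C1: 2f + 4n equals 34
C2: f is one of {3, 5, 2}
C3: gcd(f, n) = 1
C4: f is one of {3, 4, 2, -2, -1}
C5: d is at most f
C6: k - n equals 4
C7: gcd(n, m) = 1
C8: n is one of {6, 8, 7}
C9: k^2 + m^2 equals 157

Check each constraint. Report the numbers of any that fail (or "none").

None — every constraint holds.

C1: 2f + 4n = 2(3) + 4(7) = 34 — holds.
C2: f = 3 is in {3, 5, 2} — holds.
C3: gcd(3, 7) = 1 — holds.
C4: f = 3 is in {3, 4, 2, -2, -1} — holds.
C5: d = 1, f = 3; 1 ≤ 3 — holds.
C6: k - n = 11 - 7 = 4 — holds.
C7: gcd(7, 6) = 1 — holds.
C8: n = 7 is in {6, 8, 7} — holds.
C9: k^2 + m^2 = 11^2 + 6^2 = 121 + 36 = 157 — holds.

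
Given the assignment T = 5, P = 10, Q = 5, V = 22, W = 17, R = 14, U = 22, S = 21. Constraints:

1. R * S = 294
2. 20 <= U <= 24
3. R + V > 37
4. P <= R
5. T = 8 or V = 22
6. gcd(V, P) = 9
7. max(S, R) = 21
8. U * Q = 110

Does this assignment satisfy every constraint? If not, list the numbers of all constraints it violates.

1. R * S = 14 * 21 = 294  ✔
2. U = 22 lies in [20, 24]  ✔
3. R + V = 14 + 22 = 36; 36 ≤ 37, bound 37 not met  ✘
4. P = 10, R = 14; 10 ≤ 14  ✔
5. T = 5 ≠ 8, but V = 22 = 22 (second disjunct)  ✔
6. gcd(22, 10) = 2, not 9  ✘
7. max(21, 14) = 21  ✔
8. U * Q = 22 * 5 = 110  ✔

No — constraints 3 and 6 are not satisfied.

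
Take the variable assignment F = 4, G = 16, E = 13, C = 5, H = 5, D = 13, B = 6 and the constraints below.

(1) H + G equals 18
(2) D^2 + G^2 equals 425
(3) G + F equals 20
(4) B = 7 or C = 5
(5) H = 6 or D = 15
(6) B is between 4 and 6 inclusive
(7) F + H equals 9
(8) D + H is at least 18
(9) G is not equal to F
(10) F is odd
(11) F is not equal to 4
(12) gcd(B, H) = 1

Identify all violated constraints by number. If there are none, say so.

No — constraints 1, 5, 10, 11 are not satisfied.

(1) H + G = 5 + 16 = 21, not 18 — fails.
(2) D^2 + G^2 = 13^2 + 16^2 = 169 + 256 = 425 — holds.
(3) G + F = 16 + 4 = 20 — holds.
(4) B = 6 ≠ 7, but C = 5 = 5 (second disjunct) — holds.
(5) H = 5 ≠ 6 and D = 13 ≠ 15; both disjuncts false — fails.
(6) B = 6 lies in [4, 6] — holds.
(7) F + H = 4 + 5 = 9 — holds.
(8) D + H = 13 + 5 = 18; 18 ≥ 18 — holds.
(9) G = 16, F = 4; distinct — holds.
(10) F = 4 is even — fails.
(11) F = 4, but 4 is required to differ — fails.
(12) gcd(6, 5) = 1 — holds.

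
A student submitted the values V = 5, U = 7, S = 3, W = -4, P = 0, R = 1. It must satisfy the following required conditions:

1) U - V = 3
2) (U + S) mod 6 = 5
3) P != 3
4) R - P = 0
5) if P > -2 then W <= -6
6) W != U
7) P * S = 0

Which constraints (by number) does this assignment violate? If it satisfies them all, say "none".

No — constraints 1, 2, 4, 5 are not satisfied.

1) U - V = 7 - 5 = 2, not 3 — does not hold.
2) U + S = 10; 10 mod 6 = 4, not 5 — does not hold.
3) P = 0, and 0 ≠ 3 — holds.
4) R - P = 1 - 0 = 1, not 0 — does not hold.
5) P = 0 > -2, so we need W ≤ -6; but W = -4 > -6 — does not hold.
6) W = -4, U = 7; distinct — holds.
7) P * S = 0 * 3 = 0 — holds.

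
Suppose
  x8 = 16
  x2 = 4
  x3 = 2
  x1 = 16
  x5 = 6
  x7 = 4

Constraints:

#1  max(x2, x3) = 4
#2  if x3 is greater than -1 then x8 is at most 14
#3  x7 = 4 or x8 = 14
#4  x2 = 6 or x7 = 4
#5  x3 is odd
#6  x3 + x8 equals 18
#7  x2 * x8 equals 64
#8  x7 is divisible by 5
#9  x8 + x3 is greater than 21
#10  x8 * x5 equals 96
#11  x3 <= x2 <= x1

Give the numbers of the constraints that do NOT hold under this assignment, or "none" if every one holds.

#1 max(4, 2) = 4  holds
#2 x3 = 2 > -1, so we need x8 ≤ 14; but x8 = 16 > 14  fails
#3 x7 = 4 = 4 (first disjunct)  holds
#4 x2 = 4 ≠ 6, but x7 = 4 = 4 (second disjunct)  holds
#5 x3 = 2 is even  fails
#6 x3 + x8 = 2 + 16 = 18  holds
#7 x2 * x8 = 4 * 16 = 64  holds
#8 4 = 5*0 + 4, so 5 does not divide 4  fails
#9 x8 + x3 = 16 + 2 = 18; 18 ≤ 21, bound 21 not met  fails
#10 x8 * x5 = 16 * 6 = 96  holds
#11 values 2 <= 4 <= 16  holds

Violated: 2, 5, 8, 9.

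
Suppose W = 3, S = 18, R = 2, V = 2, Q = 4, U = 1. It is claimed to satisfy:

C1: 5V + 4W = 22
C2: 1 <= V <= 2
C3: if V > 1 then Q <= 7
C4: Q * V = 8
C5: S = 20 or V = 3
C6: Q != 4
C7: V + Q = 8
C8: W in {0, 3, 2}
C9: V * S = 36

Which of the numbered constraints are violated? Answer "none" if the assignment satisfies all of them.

Constraints 5, 6, 7 do not hold.

C1: 5V + 4W = 5(2) + 4(3) = 22 — OK.
C2: V = 2 lies in [1, 2] — OK.
C3: V = 2 > 1, so we need Q ≤ 7; Q = 4 ≤ 7 — OK.
C4: Q * V = 4 * 2 = 8 — OK.
C5: S = 18 ≠ 20 and V = 2 ≠ 3; both disjuncts false — violated.
C6: Q = 4, but 4 is required to differ — violated.
C7: V + Q = 2 + 4 = 6, not 8 — violated.
C8: W = 3 is in {0, 3, 2} — OK.
C9: V * S = 2 * 18 = 36 — OK.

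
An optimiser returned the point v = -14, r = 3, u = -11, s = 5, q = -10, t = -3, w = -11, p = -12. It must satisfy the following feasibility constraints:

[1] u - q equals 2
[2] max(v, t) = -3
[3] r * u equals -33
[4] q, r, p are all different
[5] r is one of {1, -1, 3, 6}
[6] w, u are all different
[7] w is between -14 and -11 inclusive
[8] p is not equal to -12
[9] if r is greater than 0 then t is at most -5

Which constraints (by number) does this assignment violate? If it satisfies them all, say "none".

[1] u - q = -11 - (-10) = -1, not 2 — violated.
[2] max(-14, -3) = -3 — satisfied.
[3] r * u = 3 * (-11) = -33 — satisfied.
[4] values -10, 3, -12 are pairwise distinct — satisfied.
[5] r = 3 is in {1, -1, 3, 6} — satisfied.
[6] w = u = -11, not all different — violated.
[7] w = -11 lies in [-14, -11] — satisfied.
[8] p = -12, but -12 is required to differ — violated.
[9] r = 3 > 0, so we need t ≤ -5; but t = -3 > -5 — violated.

The assignment fails constraints 1, 6, 8, and 9.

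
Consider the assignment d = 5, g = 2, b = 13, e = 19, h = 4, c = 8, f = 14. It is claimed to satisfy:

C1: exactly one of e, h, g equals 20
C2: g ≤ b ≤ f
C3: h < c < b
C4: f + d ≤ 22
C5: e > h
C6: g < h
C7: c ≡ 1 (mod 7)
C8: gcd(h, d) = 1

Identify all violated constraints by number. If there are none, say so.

C1: e=19, h=4, g=2; 0 of them equal 20, not exactly one — does not hold.
C2: values 2 ≤ 13 ≤ 14 — holds.
C3: values 4 < 8 < 13 — holds.
C4: f + d = 14 + 5 = 19; 19 ≤ 22 — holds.
C5: e = 19, h = 4; 19 > 4 — holds.
C6: g = 2, h = 4; 2 < 4 — holds.
C7: 8 mod 7 = 1 — holds.
C8: gcd(4, 5) = 1 — holds.

No — constraint 1 is not satisfied.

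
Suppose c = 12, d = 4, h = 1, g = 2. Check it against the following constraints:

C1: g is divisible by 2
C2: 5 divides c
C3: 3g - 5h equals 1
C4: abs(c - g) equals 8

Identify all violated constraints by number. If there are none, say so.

C1: 2 / 2 = 1, so 2 divides 2 — holds.
C2: 12 = 5*2 + 2, so 5 does not divide 12 — fails.
C3: 3g - 5h = 3(2) - 5(1) = 1 — holds.
C4: abs(12 - 2) = 10, not 8 — fails.

No — constraints 2 and 4 are not satisfied.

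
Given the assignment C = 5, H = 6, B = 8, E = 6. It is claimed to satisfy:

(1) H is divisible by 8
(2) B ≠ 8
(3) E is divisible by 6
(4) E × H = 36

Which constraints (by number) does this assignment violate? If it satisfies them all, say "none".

(1) 6 = 8×0 + 6, so 8 does not divide 6  no
(2) B = 8, but 8 is required to differ  no
(3) 6 / 6 = 1, so 6 divides 6  yes
(4) E × H = 6 × 6 = 36  yes

The assignment fails constraints 1 and 2.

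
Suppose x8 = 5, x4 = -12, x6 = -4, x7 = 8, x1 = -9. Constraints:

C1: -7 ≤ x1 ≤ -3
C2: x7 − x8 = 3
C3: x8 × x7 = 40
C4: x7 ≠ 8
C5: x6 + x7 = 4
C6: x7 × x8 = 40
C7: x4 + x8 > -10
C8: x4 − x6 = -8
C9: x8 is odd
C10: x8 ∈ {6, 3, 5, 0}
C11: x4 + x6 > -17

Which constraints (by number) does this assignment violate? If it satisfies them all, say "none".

No — constraints 1 and 4 are not satisfied.

C1: x1 = -9 is outside [-7, -3] — violated.
C2: x7 − x8 = 8 − 5 = 3 — OK.
C3: x8 × x7 = 5 × 8 = 40 — OK.
C4: x7 = 8, but 8 is required to differ — violated.
C5: x6 + x7 = -4 + 8 = 4 — OK.
C6: x7 × x8 = 8 × 5 = 40 — OK.
C7: x4 + x8 = -12 + 5 = -7; -7 > -10 — OK.
C8: x4 − x6 = -12 − (-4) = -8 — OK.
C9: x8 = 5 is odd — OK.
C10: x8 = 5 is in {6, 3, 5, 0} — OK.
C11: x4 + x6 = -12 + (-4) = -16; -16 > -17 — OK.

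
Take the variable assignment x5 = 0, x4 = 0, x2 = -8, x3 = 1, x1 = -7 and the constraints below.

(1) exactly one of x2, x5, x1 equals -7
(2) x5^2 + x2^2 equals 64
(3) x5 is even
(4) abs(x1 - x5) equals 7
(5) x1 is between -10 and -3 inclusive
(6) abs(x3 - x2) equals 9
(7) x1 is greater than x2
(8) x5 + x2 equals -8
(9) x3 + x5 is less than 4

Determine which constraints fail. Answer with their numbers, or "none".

(1) x2=-8, x5=0, x1=-7; 1 of them equals -7 — OK.
(2) x5^2 + x2^2 = 0^2 + (-8)^2 = 0 + 64 = 64 — OK.
(3) x5 = 0 is even — OK.
(4) abs(-7 - 0) = 7 — OK.
(5) x1 = -7 lies in [-10, -3] — OK.
(6) abs(1 - (-8)) = 9 — OK.
(7) x1 = -7, x2 = -8; -7 > -8 — OK.
(8) x5 + x2 = 0 + (-8) = -8 — OK.
(9) x3 + x5 = 1 + 0 = 1; 1 < 4 — OK.

All constraints are satisfied.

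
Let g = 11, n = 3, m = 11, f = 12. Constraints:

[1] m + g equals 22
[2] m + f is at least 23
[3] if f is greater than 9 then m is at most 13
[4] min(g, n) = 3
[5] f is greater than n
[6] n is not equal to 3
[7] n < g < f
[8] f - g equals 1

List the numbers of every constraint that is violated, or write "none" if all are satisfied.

[1] m + g = 11 + 11 = 22 — holds.
[2] m + f = 11 + 12 = 23; 23 ≥ 23 — holds.
[3] f = 12 > 9, so we need m ≤ 13; m = 11 ≤ 13 — holds.
[4] min(11, 3) = 3 — holds.
[5] f = 12, n = 3; 12 > 3 — holds.
[6] n = 3, but 3 is required to differ — does not hold.
[7] values 3 < 11 < 12 — holds.
[8] f - g = 12 - 11 = 1 — holds.

Constraint 6 is violated.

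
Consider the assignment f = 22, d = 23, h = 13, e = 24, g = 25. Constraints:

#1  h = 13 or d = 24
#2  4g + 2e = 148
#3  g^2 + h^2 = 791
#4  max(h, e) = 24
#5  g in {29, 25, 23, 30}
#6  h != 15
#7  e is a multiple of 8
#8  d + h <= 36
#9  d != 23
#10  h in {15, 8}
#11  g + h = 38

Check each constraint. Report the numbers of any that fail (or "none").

No — constraints 3, 9, and 10 are not satisfied.

#1 h = 13 = 13 (first disjunct) — OK.
#2 4g + 2e = 4(25) + 2(24) = 148 — OK.
#3 g^2 + h^2 = 25^2 + 13^2 = 625 + 169 = 794, not 791 — violated.
#4 max(13, 24) = 24 — OK.
#5 g = 25 is in {29, 25, 23, 30} — OK.
#6 h = 13, and 13 ≠ 15 — OK.
#7 24 / 8 = 3, so 8 divides 24 — OK.
#8 d + h = 23 + 13 = 36; 36 ≤ 36 — OK.
#9 d = 23, but 23 is required to differ — violated.
#10 h = 13 is not in {15, 8} — violated.
#11 g + h = 25 + 13 = 38 — OK.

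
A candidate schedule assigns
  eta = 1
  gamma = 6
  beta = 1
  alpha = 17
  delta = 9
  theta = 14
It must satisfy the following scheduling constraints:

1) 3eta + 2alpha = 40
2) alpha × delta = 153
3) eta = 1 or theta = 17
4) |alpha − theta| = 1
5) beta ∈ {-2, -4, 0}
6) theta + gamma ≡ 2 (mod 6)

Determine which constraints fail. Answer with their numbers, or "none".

The assignment fails constraints 1, 4, and 5.

1) 3eta + 2alpha = 3(1) + 2(17) = 37, not 40  fails
2) alpha × delta = 17 × 9 = 153  holds
3) eta = 1 = 1 (first disjunct)  holds
4) |17 − 14| = 3, not 1  fails
5) beta = 1 is not in {-2, -4, 0}  fails
6) theta + gamma = 20; 20 mod 6 = 2  holds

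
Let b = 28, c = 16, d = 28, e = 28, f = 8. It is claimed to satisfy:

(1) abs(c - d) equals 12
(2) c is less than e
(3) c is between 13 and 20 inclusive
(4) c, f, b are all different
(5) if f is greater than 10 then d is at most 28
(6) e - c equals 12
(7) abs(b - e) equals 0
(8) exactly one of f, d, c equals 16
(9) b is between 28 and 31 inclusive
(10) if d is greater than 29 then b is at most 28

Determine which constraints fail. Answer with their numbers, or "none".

None — every constraint holds.

(1) abs(16 - 28) = 12 — OK.
(2) c = 16, e = 28; 16 < 28 — OK.
(3) c = 16 lies in [13, 20] — OK.
(4) values 16, 8, 28 are pairwise distinct — OK.
(5) f = 8, not > 10; antecedent false, conditional vacuously true — OK.
(6) e - c = 28 - 16 = 12 — OK.
(7) abs(28 - 28) = 0 — OK.
(8) f=8, d=28, c=16; 1 of them equals 16 — OK.
(9) b = 28 lies in [28, 31] — OK.
(10) d = 28, not > 29; antecedent false, conditional vacuously true — OK.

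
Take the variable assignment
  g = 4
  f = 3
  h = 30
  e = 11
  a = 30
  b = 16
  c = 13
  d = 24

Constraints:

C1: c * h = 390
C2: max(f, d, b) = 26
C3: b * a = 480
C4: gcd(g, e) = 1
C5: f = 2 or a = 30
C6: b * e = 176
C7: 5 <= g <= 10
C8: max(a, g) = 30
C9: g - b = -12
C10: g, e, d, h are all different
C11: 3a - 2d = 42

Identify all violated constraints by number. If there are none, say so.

C1: c * h = 13 * 30 = 390  true
C2: max(3, 24, 16) = 24, not 26  false
C3: b * a = 16 * 30 = 480  true
C4: gcd(4, 11) = 1  true
C5: f = 3 ≠ 2, but a = 30 = 30 (second disjunct)  true
C6: b * e = 16 * 11 = 176  true
C7: g = 4 is outside [5, 10]  false
C8: max(30, 4) = 30  true
C9: g - b = 4 - 16 = -12  true
C10: values 4, 11, 24, 30 are pairwise distinct  true
C11: 3a - 2d = 3(30) - 2(24) = 42  true

Constraints 2 and 7 are violated.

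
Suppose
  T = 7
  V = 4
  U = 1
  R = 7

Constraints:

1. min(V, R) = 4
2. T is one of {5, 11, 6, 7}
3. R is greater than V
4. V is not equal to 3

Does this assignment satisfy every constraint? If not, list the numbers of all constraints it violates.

The assignment satisfies every constraint.

1. min(4, 7) = 4 — satisfied.
2. T = 7 is in {5, 11, 6, 7} — satisfied.
3. R = 7, V = 4; 7 > 4 — satisfied.
4. V = 4, and 4 ≠ 3 — satisfied.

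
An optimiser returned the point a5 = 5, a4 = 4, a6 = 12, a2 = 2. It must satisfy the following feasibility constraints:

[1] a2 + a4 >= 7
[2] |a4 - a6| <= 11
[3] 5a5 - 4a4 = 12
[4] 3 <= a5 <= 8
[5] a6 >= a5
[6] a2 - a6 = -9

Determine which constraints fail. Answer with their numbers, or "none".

The assignment fails constraints 1, 3, and 6.

[1] a2 + a4 = 2 + 4 = 6; 6 < 7, bound 7 not met — violated.
[2] |4 - 12| = 8; 8 ≤ 11 — satisfied.
[3] 5a5 - 4a4 = 5(5) - 4(4) = 9, not 12 — violated.
[4] a5 = 5 lies in [3, 8] — satisfied.
[5] a6 = 12, a5 = 5; 12 ≥ 5 — satisfied.
[6] a2 - a6 = 2 - 12 = -10, not -9 — violated.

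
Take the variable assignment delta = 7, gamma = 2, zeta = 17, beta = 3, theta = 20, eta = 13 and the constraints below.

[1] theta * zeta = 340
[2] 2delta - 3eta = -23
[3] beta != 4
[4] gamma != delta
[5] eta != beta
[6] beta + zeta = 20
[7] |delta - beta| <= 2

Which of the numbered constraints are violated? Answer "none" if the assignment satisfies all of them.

The assignment fails constraints 2 and 7.

[1] theta * zeta = 20 * 17 = 340  OK
[2] 2delta - 3eta = 2(7) - 3(13) = -25, not -23  FAIL
[3] beta = 3, and 3 ≠ 4  OK
[4] gamma = 2, delta = 7; distinct  OK
[5] eta = 13, beta = 3; distinct  OK
[6] beta + zeta = 3 + 17 = 20  OK
[7] |7 - 3| = 4; 4 > 2, exceeds bound 2  FAIL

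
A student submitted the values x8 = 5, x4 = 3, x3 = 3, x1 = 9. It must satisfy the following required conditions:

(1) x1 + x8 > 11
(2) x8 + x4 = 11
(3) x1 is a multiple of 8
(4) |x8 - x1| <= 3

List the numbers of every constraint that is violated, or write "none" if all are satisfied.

Constraints 2, 3, 4 do not hold.

(1) x1 + x8 = 9 + 5 = 14; 14 > 11 — holds.
(2) x8 + x4 = 5 + 3 = 8, not 11 — does not hold.
(3) 9 = 8*1 + 1, so 8 does not divide 9 — does not hold.
(4) |5 - 9| = 4; 4 > 3, exceeds bound 3 — does not hold.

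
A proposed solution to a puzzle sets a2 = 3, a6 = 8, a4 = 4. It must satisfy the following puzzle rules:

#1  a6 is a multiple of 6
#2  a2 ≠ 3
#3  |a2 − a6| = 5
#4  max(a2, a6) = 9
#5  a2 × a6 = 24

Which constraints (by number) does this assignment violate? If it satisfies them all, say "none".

No — constraints 1, 2, and 4 are not satisfied.

#1 8 = 6×1 + 2, so 6 does not divide 8  false
#2 a2 = 3, but 3 is required to differ  false
#3 |3 − 8| = 5  true
#4 max(3, 8) = 8, not 9  false
#5 a2 × a6 = 3 × 8 = 24  true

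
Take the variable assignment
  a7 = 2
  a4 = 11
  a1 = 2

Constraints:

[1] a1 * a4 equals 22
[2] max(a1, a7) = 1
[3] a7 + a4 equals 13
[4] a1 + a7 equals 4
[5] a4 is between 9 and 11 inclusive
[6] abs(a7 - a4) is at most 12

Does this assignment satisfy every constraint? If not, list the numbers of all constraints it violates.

[1] a1 * a4 = 2 * 11 = 22 — holds.
[2] max(2, 2) = 2, not 1 — does not hold.
[3] a7 + a4 = 2 + 11 = 13 — holds.
[4] a1 + a7 = 2 + 2 = 4 — holds.
[5] a4 = 11 lies in [9, 11] — holds.
[6] abs(2 - 11) = 9; 9 ≤ 12 — holds.

Constraint 2 is violated.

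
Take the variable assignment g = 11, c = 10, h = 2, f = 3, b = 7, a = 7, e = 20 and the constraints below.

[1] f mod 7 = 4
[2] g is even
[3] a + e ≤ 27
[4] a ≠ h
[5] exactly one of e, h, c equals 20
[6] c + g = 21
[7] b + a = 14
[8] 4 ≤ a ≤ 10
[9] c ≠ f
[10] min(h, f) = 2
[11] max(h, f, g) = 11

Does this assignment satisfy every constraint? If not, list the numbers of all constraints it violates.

No — constraints 1, 2 are not satisfied.

[1] 3 mod 7 = 3, not 4  FAIL
[2] g = 11 is odd  FAIL
[3] a + e = 7 + 20 = 27; 27 ≤ 27  OK
[4] a = 7, h = 2; distinct  OK
[5] e=20, h=2, c=10; 1 of them equals 20  OK
[6] c + g = 10 + 11 = 21  OK
[7] b + a = 7 + 7 = 14  OK
[8] a = 7 lies in [4, 10]  OK
[9] c = 10, f = 3; distinct  OK
[10] min(2, 3) = 2  OK
[11] max(2, 3, 11) = 11  OK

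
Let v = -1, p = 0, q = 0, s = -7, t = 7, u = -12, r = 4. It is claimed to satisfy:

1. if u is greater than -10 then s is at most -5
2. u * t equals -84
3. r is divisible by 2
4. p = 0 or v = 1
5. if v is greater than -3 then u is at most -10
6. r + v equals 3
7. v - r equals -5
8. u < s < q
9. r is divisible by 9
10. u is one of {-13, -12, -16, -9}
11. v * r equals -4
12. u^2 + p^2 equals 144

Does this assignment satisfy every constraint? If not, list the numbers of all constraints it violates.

1. u = -12, not > -10; antecedent false, conditional vacuously true  OK
2. u * t = -12 * 7 = -84  OK
3. 4 / 2 = 2, so 2 divides 4  OK
4. p = 0 = 0 (first disjunct)  OK
5. v = -1 > -3, so we need u ≤ -10; u = -12 ≤ -10  OK
6. r + v = 4 + (-1) = 3  OK
7. v - r = -1 - 4 = -5  OK
8. values -12 < -7 < 0  OK
9. 4 = 9*0 + 4, so 9 does not divide 4  FAIL
10. u = -12 is in {-13, -12, -16, -9}  OK
11. v * r = -1 * 4 = -4  OK
12. u^2 + p^2 = (-12)^2 + 0^2 = 144 + 0 = 144  OK

Constraint 9 is violated.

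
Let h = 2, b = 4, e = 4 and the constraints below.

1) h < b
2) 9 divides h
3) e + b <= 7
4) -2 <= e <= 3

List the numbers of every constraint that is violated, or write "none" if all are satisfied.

No — constraints 2, 3, and 4 are not satisfied.

1) h = 2, b = 4; 2 < 4 — holds.
2) 2 = 9*0 + 2, so 9 does not divide 2 — does not hold.
3) e + b = 4 + 4 = 8; 8 > 7, bound 7 not met — does not hold.
4) e = 4 is outside [-2, 3] — does not hold.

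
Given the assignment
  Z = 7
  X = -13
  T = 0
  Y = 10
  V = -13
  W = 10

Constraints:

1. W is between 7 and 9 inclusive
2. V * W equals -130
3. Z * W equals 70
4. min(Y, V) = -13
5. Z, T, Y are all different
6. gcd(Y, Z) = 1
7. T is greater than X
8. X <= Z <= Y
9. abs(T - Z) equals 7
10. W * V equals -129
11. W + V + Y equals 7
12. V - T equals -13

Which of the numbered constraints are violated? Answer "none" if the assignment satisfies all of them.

1. W = 10 is outside [7, 9] — does not hold.
2. V * W = -13 * 10 = -130 — holds.
3. Z * W = 7 * 10 = 70 — holds.
4. min(10, -13) = -13 — holds.
5. values 7, 0, 10 are pairwise distinct — holds.
6. gcd(10, 7) = 1 — holds.
7. T = 0, X = -13; 0 > -13 — holds.
8. values -13 <= 7 <= 10 — holds.
9. abs(0 - 7) = 7 — holds.
10. W * V = 10 * (-13) = -130, not -129 — does not hold.
11. W + V + Y = 10 + (-13) + 10 = 7 — holds.
12. V - T = -13 - 0 = -13 — holds.

Constraints 1 and 10 do not hold.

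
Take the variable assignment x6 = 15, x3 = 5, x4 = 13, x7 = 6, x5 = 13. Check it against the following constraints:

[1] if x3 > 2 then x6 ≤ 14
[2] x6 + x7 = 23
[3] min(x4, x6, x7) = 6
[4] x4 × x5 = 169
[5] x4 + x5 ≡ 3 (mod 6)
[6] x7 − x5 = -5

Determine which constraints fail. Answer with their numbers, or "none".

[1] x3 = 5 > 2, so we need x6 ≤ 14; but x6 = 15 > 14  false
[2] x6 + x7 = 15 + 6 = 21, not 23  false
[3] min(13, 15, 6) = 6  true
[4] x4 × x5 = 13 × 13 = 169  true
[5] x4 + x5 = 26; 26 mod 6 = 2, not 3  false
[6] x7 − x5 = 6 − 13 = -7, not -5  false

The assignment fails constraints 1, 2, 5, and 6.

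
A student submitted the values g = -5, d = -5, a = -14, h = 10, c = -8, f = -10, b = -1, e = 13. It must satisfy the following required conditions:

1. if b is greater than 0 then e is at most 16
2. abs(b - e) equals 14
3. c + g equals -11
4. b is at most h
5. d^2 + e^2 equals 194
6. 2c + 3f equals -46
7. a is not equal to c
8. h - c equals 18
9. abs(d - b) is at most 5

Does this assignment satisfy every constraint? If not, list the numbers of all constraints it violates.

The assignment fails constraint 3.

1. b = -1, not > 0; antecedent false, conditional vacuously true  ✔
2. abs(-1 - 13) = 14  ✔
3. c + g = -8 + (-5) = -13, not -11  ✘
4. b = -1, h = 10; -1 ≤ 10  ✔
5. d^2 + e^2 = (-5)^2 + 13^2 = 25 + 169 = 194  ✔
6. 2c + 3f = 2(-8) + 3(-10) = -46  ✔
7. a = -14, c = -8; distinct  ✔
8. h - c = 10 - (-8) = 18  ✔
9. abs(-5 - (-1)) = 4; 4 ≤ 5  ✔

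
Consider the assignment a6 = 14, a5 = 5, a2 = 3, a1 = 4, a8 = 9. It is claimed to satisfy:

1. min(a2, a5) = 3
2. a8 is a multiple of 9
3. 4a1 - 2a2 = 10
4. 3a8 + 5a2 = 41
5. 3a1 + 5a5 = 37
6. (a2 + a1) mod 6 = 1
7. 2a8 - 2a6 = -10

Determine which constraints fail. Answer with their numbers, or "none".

Constraint 4 is violated.

1. min(3, 5) = 3  true
2. 9 / 9 = 1, so 9 divides 9  true
3. 4a1 - 2a2 = 4(4) - 2(3) = 10  true
4. 3a8 + 5a2 = 3(9) + 5(3) = 42, not 41  false
5. 3a1 + 5a5 = 3(4) + 5(5) = 37  true
6. a2 + a1 = 7; 7 mod 6 = 1  true
7. 2a8 - 2a6 = 2(9) - 2(14) = -10  true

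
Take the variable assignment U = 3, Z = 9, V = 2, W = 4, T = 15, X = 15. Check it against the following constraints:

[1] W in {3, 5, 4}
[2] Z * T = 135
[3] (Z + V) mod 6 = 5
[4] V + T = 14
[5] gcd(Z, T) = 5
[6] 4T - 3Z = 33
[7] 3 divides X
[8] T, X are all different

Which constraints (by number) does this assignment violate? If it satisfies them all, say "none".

Constraints 4, 5, 8 are violated.

[1] W = 4 is in {3, 5, 4} — satisfied.
[2] Z * T = 9 * 15 = 135 — satisfied.
[3] Z + V = 11; 11 mod 6 = 5 — satisfied.
[4] V + T = 2 + 15 = 17, not 14 — violated.
[5] gcd(9, 15) = 3, not 5 — violated.
[6] 4T - 3Z = 4(15) - 3(9) = 33 — satisfied.
[7] 15 / 3 = 5, so 3 divides 15 — satisfied.
[8] T = X = 15, not all different — violated.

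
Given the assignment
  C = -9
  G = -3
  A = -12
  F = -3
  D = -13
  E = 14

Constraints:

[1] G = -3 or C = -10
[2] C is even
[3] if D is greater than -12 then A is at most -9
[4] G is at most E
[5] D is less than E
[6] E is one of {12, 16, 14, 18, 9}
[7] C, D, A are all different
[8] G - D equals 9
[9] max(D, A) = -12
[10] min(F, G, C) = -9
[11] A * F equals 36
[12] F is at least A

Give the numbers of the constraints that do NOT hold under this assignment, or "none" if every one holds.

Constraints 2, 8 do not hold.

[1] G = -3 = -3 (first disjunct)  OK
[2] C = -9 is odd  FAIL
[3] D = -13, not > -12; antecedent false, conditional vacuously true  OK
[4] G = -3, E = 14; -3 ≤ 14  OK
[5] D = -13, E = 14; -13 < 14  OK
[6] E = 14 is in {12, 16, 14, 18, 9}  OK
[7] values -9, -13, -12 are pairwise distinct  OK
[8] G - D = -3 - (-13) = 10, not 9  FAIL
[9] max(-13, -12) = -12  OK
[10] min(-3, -3, -9) = -9  OK
[11] A * F = -12 * (-3) = 36  OK
[12] F = -3, A = -12; -3 ≥ -12  OK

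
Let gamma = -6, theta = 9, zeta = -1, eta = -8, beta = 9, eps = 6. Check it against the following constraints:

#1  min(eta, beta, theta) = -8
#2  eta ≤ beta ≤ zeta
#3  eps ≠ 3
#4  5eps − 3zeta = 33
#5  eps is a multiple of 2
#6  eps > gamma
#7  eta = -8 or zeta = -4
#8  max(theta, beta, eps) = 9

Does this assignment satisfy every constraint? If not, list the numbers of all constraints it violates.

Violated: 2.

#1 min(-8, 9, 9) = -8  holds
#2 values -8, 9, -1; beta = 9 is not ≤ zeta = -1  fails
#3 eps = 6, and 6 ≠ 3  holds
#4 5eps − 3zeta = 5(6) − 3(-1) = 33  holds
#5 6 / 2 = 3, so 2 divides 6  holds
#6 eps = 6, gamma = -6; 6 > -6  holds
#7 eta = -8 = -8 (first disjunct)  holds
#8 max(9, 9, 6) = 9  holds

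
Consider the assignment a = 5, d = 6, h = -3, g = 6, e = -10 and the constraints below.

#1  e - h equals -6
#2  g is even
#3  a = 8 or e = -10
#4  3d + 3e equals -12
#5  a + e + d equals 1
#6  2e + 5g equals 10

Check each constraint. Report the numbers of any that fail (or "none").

No — constraint 1 is not satisfied.

#1 e - h = -10 - (-3) = -7, not -6  ✗
#2 g = 6 is even  ✓
#3 a = 5 ≠ 8, but e = -10 = -10 (second disjunct)  ✓
#4 3d + 3e = 3(6) + 3(-10) = -12  ✓
#5 a + e + d = 5 + (-10) + 6 = 1  ✓
#6 2e + 5g = 2(-10) + 5(6) = 10  ✓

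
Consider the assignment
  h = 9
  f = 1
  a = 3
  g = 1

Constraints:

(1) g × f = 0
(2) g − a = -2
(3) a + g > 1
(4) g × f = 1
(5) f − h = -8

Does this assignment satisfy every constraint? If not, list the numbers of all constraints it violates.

No — constraint 1 is not satisfied.

(1) g × f = 1 × 1 = 1, not 0  no
(2) g − a = 1 − 3 = -2  yes
(3) a + g = 3 + 1 = 4; 4 > 1  yes
(4) g × f = 1 × 1 = 1  yes
(5) f − h = 1 − 9 = -8  yes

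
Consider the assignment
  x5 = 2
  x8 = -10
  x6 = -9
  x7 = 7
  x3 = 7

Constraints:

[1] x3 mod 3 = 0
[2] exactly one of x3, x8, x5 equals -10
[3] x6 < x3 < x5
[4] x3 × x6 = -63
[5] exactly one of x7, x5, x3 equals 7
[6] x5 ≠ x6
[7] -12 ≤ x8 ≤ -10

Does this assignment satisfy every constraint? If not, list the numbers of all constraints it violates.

[1] 7 mod 3 = 1, not 0  fails
[2] x3=7, x8=-10, x5=2; 1 of them equals -10  holds
[3] values -9, 7, 2; x3 = 7 is not < x5 = 2  fails
[4] x3 × x6 = 7 × (-9) = -63  holds
[5] x7=7, x5=2, x3=7; 2 of them equal 7, not exactly one  fails
[6] x5 = 2, x6 = -9; distinct  holds
[7] x8 = -10 lies in [-12, -10]  holds

The assignment fails constraints 1, 3, 5.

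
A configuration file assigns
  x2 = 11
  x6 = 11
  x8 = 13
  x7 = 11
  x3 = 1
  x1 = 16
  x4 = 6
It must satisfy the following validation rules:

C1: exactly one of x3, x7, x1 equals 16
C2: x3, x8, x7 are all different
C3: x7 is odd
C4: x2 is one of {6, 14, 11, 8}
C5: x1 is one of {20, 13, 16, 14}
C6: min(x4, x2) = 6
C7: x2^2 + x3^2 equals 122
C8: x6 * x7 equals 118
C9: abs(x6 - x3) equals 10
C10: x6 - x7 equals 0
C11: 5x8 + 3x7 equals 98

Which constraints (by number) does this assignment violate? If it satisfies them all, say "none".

C1: x3=1, x7=11, x1=16; 1 of them equals 16 — satisfied.
C2: values 1, 13, 11 are pairwise distinct — satisfied.
C3: x7 = 11 is odd — satisfied.
C4: x2 = 11 is in {6, 14, 11, 8} — satisfied.
C5: x1 = 16 is in {20, 13, 16, 14} — satisfied.
C6: min(6, 11) = 6 — satisfied.
C7: x2^2 + x3^2 = 11^2 + 1^2 = 121 + 1 = 122 — satisfied.
C8: x6 * x7 = 11 * 11 = 121, not 118 — violated.
C9: abs(11 - 1) = 10 — satisfied.
C10: x6 - x7 = 11 - 11 = 0 — satisfied.
C11: 5x8 + 3x7 = 5(13) + 3(11) = 98 — satisfied.

No — constraint 8 is not satisfied.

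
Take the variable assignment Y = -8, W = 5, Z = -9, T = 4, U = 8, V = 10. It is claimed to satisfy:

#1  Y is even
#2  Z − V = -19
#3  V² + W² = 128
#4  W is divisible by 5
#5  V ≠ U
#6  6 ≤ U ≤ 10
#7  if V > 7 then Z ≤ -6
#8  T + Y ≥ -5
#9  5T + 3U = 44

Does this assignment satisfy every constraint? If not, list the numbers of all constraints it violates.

#1 Y = -8 is even — satisfied.
#2 Z − V = -9 − 10 = -19 — satisfied.
#3 V² + W² = 10² + 5² = 100 + 25 = 125, not 128 — violated.
#4 5 / 5 = 1, so 5 divides 5 — satisfied.
#5 V = 10, U = 8; distinct — satisfied.
#6 U = 8 lies in [6, 10] — satisfied.
#7 V = 10 > 7, so we need Z ≤ -6; Z = -9 ≤ -6 — satisfied.
#8 T + Y = 4 + (-8) = -4; -4 ≥ -5 — satisfied.
#9 5T + 3U = 5(4) + 3(8) = 44 — satisfied.

Constraint 3 is violated.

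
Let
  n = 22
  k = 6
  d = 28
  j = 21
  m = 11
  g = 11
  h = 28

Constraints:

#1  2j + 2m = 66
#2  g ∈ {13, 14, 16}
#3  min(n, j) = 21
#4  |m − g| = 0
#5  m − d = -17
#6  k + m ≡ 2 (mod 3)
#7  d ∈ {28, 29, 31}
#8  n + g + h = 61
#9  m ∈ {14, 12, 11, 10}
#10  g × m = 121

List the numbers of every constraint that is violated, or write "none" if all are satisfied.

Constraints 1, 2 are violated.

#1 2j + 2m = 2(21) + 2(11) = 64, not 66 — violated.
#2 g = 11 is not in {13, 14, 16} — violated.
#3 min(22, 21) = 21 — satisfied.
#4 |11 − 11| = 0 — satisfied.
#5 m − d = 11 − 28 = -17 — satisfied.
#6 k + m = 17; 17 mod 3 = 2 — satisfied.
#7 d = 28 is in {28, 29, 31} — satisfied.
#8 n + g + h = 22 + 11 + 28 = 61 — satisfied.
#9 m = 11 is in {14, 12, 11, 10} — satisfied.
#10 g × m = 11 × 11 = 121 — satisfied.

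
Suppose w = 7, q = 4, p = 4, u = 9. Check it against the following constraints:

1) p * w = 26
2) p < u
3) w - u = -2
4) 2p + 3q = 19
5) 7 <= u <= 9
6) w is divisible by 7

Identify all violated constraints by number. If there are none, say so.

1) p * w = 4 * 7 = 28, not 26  no
2) p = 4, u = 9; 4 < 9  yes
3) w - u = 7 - 9 = -2  yes
4) 2p + 3q = 2(4) + 3(4) = 20, not 19  no
5) u = 9 lies in [7, 9]  yes
6) 7 / 7 = 1, so 7 divides 7  yes

Constraints 1 and 4 do not hold.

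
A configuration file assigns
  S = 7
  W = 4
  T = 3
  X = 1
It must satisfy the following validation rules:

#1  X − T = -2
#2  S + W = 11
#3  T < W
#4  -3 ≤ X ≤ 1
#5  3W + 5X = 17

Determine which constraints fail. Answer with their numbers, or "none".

All constraints are satisfied.

#1 X − T = 1 − 3 = -2 — holds.
#2 S + W = 7 + 4 = 11 — holds.
#3 T = 3, W = 4; 3 < 4 — holds.
#4 X = 1 lies in [-3, 1] — holds.
#5 3W + 5X = 3(4) + 5(1) = 17 — holds.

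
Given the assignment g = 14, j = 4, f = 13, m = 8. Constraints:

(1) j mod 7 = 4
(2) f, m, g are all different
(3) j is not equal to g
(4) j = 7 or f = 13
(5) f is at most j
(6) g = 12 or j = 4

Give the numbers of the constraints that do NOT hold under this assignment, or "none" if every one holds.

No — constraint 5 is not satisfied.

(1) 4 mod 7 = 4  yes
(2) values 13, 8, 14 are pairwise distinct  yes
(3) j = 4, g = 14; distinct  yes
(4) j = 4 ≠ 7, but f = 13 = 13 (second disjunct)  yes
(5) f = 13, j = 4; 13 > 4 (want ≤)  no
(6) g = 14 ≠ 12, but j = 4 = 4 (second disjunct)  yes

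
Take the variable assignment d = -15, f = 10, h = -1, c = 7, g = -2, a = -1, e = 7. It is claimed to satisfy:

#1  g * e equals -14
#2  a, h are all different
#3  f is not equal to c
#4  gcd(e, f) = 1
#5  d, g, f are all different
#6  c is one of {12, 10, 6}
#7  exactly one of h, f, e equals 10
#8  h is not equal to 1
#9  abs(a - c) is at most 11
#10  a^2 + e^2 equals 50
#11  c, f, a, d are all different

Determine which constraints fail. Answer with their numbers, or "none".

Violated: 2 and 6.

#1 g * e = -2 * 7 = -14 — holds.
#2 a = h = -1, not all different — fails.
#3 f = 10, c = 7; distinct — holds.
#4 gcd(7, 10) = 1 — holds.
#5 values -15, -2, 10 are pairwise distinct — holds.
#6 c = 7 is not in {12, 10, 6} — fails.
#7 h=-1, f=10, e=7; 1 of them equals 10 — holds.
#8 h = -1, and -1 ≠ 1 — holds.
#9 abs(-1 - 7) = 8; 8 ≤ 11 — holds.
#10 a^2 + e^2 = (-1)^2 + 7^2 = 1 + 49 = 50 — holds.
#11 values 7, 10, -1, -15 are pairwise distinct — holds.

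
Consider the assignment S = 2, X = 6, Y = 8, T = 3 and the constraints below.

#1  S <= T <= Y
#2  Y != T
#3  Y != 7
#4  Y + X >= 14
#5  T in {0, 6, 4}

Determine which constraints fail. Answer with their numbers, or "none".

Constraint 5 is violated.

#1 values 2 <= 3 <= 8 — satisfied.
#2 Y = 8, T = 3; distinct — satisfied.
#3 Y = 8, and 8 ≠ 7 — satisfied.
#4 Y + X = 8 + 6 = 14; 14 ≥ 14 — satisfied.
#5 T = 3 is not in {0, 6, 4} — violated.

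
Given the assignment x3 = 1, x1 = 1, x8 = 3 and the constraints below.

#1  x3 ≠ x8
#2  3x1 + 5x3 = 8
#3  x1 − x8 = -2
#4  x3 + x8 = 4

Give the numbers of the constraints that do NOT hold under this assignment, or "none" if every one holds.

All constraints are satisfied.

#1 x3 = 1, x8 = 3; distinct — OK.
#2 3x1 + 5x3 = 3(1) + 5(1) = 8 — OK.
#3 x1 − x8 = 1 − 3 = -2 — OK.
#4 x3 + x8 = 1 + 3 = 4 — OK.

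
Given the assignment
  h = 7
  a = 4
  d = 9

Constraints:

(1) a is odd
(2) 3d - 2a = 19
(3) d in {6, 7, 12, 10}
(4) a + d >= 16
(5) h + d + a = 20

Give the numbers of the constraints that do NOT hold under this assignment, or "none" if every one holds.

Constraints 1, 3, 4 are violated.

(1) a = 4 is even  false
(2) 3d - 2a = 3(9) - 2(4) = 19  true
(3) d = 9 is not in {6, 7, 12, 10}  false
(4) a + d = 4 + 9 = 13; 13 < 16, bound 16 not met  false
(5) h + d + a = 7 + 9 + 4 = 20  true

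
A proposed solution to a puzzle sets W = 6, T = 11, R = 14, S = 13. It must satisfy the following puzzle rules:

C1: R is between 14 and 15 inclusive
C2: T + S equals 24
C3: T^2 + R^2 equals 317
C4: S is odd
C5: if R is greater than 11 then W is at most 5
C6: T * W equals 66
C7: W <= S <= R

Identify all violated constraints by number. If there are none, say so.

Violated: 5.

C1: R = 14 lies in [14, 15] — holds.
C2: T + S = 11 + 13 = 24 — holds.
C3: T^2 + R^2 = 11^2 + 14^2 = 121 + 196 = 317 — holds.
C4: S = 13 is odd — holds.
C5: R = 14 > 11, so we need W ≤ 5; but W = 6 > 5 — does not hold.
C6: T * W = 11 * 6 = 66 — holds.
C7: values 6 <= 13 <= 14 — holds.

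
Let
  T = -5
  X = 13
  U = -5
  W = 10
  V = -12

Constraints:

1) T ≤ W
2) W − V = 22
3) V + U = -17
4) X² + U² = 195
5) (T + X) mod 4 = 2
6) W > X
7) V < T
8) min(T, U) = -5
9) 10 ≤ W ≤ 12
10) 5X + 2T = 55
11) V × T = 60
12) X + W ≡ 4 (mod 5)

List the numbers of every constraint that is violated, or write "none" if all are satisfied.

1) T = -5, W = 10; -5 ≤ 10  ✔
2) W − V = 10 − (-12) = 22  ✔
3) V + U = -12 + (-5) = -17  ✔
4) X² + U² = 13² + (-5)² = 169 + 25 = 194, not 195  ✘
5) T + X = 8; 8 mod 4 = 0, not 2  ✘
6) W = 10, X = 13; 10 ≤ 13 (want >)  ✘
7) V = -12, T = -5; -12 < -5  ✔
8) min(-5, -5) = -5  ✔
9) W = 10 lies in [10, 12]  ✔
10) 5X + 2T = 5(13) + 2(-5) = 55  ✔
11) V × T = -12 × (-5) = 60  ✔
12) X + W = 23; 23 mod 5 = 3, not 4  ✘

Violated: 4, 5, 6, and 12.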